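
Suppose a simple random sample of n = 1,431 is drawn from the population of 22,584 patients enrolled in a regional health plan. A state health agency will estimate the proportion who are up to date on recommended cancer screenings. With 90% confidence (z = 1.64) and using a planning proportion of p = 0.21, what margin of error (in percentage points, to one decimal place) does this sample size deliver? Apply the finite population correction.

Finite-population factor: (N−n)/(N−1) = (22584−1431)/(22584−1) = 0.9367.
SE(p̂) = √[p(1−p)/n · (N−n)/(N−1)] = √[0.1659/1431 × 0.9367] = 0.01042.
E = z × SE = 1.64 × 0.01042 = 0.01709 ≈ 1.7 percentage points.

1.7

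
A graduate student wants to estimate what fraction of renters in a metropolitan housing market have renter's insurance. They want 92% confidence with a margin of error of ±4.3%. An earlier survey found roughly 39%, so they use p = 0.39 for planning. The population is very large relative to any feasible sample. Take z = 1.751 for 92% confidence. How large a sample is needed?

With p = 0.39, p(1−p) = 0.2379.
n = z²·p(1−p)/E² = 1.751² × 0.2379 / 0.043² = 3.0660 × 0.2379 / 0.001849 ≈ 394.48.
Rounding up gives n = 395.

395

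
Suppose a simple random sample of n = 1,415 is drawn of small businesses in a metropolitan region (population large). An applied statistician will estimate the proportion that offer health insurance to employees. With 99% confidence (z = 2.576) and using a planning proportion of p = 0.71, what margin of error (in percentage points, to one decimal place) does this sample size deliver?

3.1

SE(p̂) = √[p(1−p)/n] = √[0.2059/1415] = 0.01206.
E = z × SE = 2.576 × 0.01206 = 0.03107, or 3.1 percentage points.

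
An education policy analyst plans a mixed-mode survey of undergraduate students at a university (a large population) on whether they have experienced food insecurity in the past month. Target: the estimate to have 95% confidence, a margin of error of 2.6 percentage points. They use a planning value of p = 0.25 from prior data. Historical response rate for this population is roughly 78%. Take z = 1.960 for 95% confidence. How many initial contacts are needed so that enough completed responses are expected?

1367

Completed interviews needed: n₀ = 1.960² × 0.1875 / 0.026² ≈ 1065.53 → 1066.
At a 78% response rate, contacts needed = 1066 / 0.78 ≈ 1366.67 → 1367.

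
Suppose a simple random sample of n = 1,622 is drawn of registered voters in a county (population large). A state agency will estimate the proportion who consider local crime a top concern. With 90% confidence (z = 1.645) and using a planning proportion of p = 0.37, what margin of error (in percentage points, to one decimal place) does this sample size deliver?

SE(p̂) = √[p(1−p)/n] = √[0.2331/1622] = 0.01199.
E = z × SE = 1.645 × 0.01199 = 0.01972, or 2.0 percentage points.

2.0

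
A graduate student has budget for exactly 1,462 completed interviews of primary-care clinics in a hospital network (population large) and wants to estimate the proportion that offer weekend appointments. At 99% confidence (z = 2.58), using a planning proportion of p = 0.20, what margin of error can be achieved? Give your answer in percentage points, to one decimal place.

SE(p̂) = √[p(1−p)/n] = √[0.1600/1462] = 0.01046.
E = z × SE = 2.58 × 0.01046 = 0.02699, or 2.7 percentage points.

2.7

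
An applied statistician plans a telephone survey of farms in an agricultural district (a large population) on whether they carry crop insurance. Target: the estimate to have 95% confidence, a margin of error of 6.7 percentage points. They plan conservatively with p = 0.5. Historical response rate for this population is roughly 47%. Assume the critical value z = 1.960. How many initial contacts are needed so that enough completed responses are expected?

456

Completed interviews needed: n₀ = 1.960² × 0.2500 / 0.067² ≈ 213.95 → 214.
At a 47% response rate, contacts needed = 214 / 0.47 ≈ 455.32 → 456.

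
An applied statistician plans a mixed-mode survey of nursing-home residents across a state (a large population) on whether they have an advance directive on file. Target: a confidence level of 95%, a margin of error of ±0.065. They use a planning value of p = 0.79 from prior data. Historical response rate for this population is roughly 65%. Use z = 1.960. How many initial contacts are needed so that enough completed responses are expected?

Completed interviews needed: n₀ = 1.960² × 0.1659 / 0.065² ≈ 150.85 → 151.
At a 65% response rate, contacts needed = 151 / 0.65 ≈ 232.31 → 233.

233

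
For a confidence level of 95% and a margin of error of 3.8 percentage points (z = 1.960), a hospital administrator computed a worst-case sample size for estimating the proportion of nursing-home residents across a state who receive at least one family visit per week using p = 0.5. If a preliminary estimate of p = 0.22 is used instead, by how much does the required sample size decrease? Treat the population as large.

209

Conservative (p = 0.5): n = 1.960² × 0.25 / 0.038² ≈ 665.10 → 666.
Using p = 0.22: p(1−p) = 0.1716, so n = 1.960² × 0.1716 / 0.038² ≈ 456.52 → 457.
Reduction: 666 − 457 = 209.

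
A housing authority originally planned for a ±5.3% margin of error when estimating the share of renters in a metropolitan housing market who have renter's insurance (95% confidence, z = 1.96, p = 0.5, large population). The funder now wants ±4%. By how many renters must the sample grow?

At ±5.3%: n = 1.96² × 0.2500 / 0.053² ≈ 341.90 → 342.
At ±4%: n = 1.96² × 0.2500 / 0.040² ≈ 600.25 → 601.
Additional respondents: 601 − 342 = 259.

259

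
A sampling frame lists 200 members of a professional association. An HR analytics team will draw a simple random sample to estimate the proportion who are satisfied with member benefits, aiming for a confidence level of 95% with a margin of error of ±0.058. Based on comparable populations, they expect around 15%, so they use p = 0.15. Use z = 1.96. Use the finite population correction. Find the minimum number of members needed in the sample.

Unadjusted: n₀ = 1.96² × 0.15 × 0.85 / 0.058² ≈ 145.60, so n₀ = 146.
Finite population correction with N = 200: n = n₀ / (1 + (n₀−1)/N) = 146 / (1 + 145/200) = 146 / 1.7250 ≈ 84.64.
Rounding up, n = 85.

85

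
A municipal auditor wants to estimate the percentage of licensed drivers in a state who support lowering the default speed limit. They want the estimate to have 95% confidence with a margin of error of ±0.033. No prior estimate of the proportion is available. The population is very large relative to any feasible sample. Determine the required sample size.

882

For 95% confidence, z = 1.96.
With no prior estimate, use p = 0.5, giving p(1−p) = 0.25.
n = z²·p(1−p)/E² = 1.96² × 0.2500 / 0.033² = 3.8416 × 0.2500 / 0.001089 ≈ 881.91.
Rounding up gives n = 882.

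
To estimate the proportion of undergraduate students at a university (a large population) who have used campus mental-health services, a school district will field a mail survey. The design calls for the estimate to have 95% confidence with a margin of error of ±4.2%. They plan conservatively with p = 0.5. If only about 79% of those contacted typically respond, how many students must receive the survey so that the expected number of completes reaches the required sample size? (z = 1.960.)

Completed interviews needed: n₀ = 1.960² × 0.2500 / 0.042² ≈ 544.44 → 545.
At a 79% response rate, contacts needed = 545 / 0.79 ≈ 689.87 → 690.

690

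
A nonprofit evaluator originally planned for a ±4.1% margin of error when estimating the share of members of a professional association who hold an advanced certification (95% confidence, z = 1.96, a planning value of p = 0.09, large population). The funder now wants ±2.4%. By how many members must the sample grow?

At ±4.1%: n = 1.96² × 0.0819 / 0.041² ≈ 187.17 → 188.
At ±2.4%: n = 1.96² × 0.0819 / 0.024² ≈ 546.23 → 547.
Additional respondents: 547 − 188 = 359.

359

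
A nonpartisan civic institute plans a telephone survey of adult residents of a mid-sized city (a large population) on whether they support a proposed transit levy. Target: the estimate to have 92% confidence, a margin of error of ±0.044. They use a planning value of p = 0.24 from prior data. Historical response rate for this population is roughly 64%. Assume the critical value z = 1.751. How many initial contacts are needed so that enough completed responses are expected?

452

Completed interviews needed: n₀ = 1.751² × 0.1824 / 0.044² ≈ 288.86 → 289.
At a 64% response rate, contacts needed = 289 / 0.64 ≈ 451.56 → 452.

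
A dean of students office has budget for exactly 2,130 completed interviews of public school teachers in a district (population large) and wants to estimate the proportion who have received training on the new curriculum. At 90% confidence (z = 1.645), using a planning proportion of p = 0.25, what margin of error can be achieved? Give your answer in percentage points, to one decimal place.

SE(p̂) = √[p(1−p)/n] = √[0.1875/2130] = 0.00938.
E = z × SE = 1.645 × 0.00938 = 0.01543, or 1.5 percentage points.

1.5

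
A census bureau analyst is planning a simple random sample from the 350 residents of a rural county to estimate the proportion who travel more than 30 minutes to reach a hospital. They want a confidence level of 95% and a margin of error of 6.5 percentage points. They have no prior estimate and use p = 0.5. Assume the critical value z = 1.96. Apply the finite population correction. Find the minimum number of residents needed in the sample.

139

Unadjusted: n₀ = 1.96² × 0.50 × 0.50 / 0.065² ≈ 227.31, so n₀ = 228.
Finite population correction with N = 350: n = n₀ / (1 + (n₀−1)/N) = 228 / (1 + 227/350) = 228 / 1.6486 ≈ 138.30.
Rounding up, n = 139.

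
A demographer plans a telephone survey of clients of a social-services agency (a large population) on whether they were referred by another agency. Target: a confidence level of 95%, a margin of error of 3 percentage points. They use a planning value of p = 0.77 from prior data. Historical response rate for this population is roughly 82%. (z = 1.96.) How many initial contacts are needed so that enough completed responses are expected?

922

Completed interviews needed: n₀ = 1.96² × 0.1771 / 0.030² ≈ 755.94 → 756.
At an 82% response rate, contacts needed = 756 / 0.82 ≈ 921.95 → 922.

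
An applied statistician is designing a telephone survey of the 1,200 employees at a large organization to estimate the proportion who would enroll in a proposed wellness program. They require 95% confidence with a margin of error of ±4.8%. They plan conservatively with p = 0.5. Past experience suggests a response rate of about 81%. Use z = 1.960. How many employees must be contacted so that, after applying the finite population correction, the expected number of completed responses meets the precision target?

Completed interviews needed (unadjusted): n₀ = 1.960² × 0.2500 / 0.048² ≈ 416.84 → 417.
FPC for N = 1,200: n = 417 / (1 + 416/1200) = 417 / 1.3467 ≈ 309.65 → 310.
At an 81% response rate, contacts needed = 310 / 0.81 ≈ 382.72 → 383.

383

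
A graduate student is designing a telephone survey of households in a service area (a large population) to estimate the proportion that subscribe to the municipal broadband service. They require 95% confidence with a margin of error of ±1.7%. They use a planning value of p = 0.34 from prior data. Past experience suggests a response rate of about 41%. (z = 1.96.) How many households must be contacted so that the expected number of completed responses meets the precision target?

7276

Completed interviews needed: n₀ = 1.96² × 0.2244 / 0.017² ≈ 2982.89 → 2983.
At a 41% response rate, contacts needed = 2983 / 0.41 ≈ 7275.61 → 7276.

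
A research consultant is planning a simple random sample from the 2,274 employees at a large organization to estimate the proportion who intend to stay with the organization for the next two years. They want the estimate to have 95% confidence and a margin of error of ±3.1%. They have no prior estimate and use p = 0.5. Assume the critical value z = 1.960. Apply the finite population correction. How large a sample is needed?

Unadjusted: n₀ = 1.960² × 0.50 × 0.50 / 0.031² ≈ 999.38, so n₀ = 1000.
Finite population correction with N = 2,274: n = n₀ / (1 + (n₀−1)/N) = 1000 / (1 + 999/2274) = 1000 / 1.4393 ≈ 694.78.
Rounding up, n = 695.

695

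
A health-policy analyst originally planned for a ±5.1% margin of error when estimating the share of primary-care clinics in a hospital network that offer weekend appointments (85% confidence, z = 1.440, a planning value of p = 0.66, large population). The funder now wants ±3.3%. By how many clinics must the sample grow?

249

At ±5.1%: n = 1.440² × 0.2244 / 0.051² ≈ 178.90 → 179.
At ±3.3%: n = 1.440² × 0.2244 / 0.033² ≈ 427.29 → 428.
Additional respondents: 428 − 179 = 249.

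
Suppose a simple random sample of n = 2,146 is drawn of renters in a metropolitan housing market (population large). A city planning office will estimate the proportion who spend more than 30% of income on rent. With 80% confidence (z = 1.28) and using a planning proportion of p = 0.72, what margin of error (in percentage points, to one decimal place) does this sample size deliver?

1.2

SE(p̂) = √[p(1−p)/n] = √[0.2016/2146] = 0.00969.
E = z × SE = 1.28 × 0.00969 = 0.01241, or 1.2 percentage points.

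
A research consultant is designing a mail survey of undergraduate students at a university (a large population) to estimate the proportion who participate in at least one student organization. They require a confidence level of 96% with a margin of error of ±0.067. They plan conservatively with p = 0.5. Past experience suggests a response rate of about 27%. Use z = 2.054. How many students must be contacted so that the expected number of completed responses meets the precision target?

871

Completed interviews needed: n₀ = 2.054² × 0.2500 / 0.067² ≈ 234.96 → 235.
At a 27% response rate, contacts needed = 235 / 0.27 ≈ 870.37 → 871.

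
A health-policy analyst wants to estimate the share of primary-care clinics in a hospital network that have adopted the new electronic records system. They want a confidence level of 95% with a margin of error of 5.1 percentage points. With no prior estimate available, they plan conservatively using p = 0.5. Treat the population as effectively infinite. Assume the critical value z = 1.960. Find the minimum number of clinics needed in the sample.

370

With p = 0.5, p(1−p) = 0.25.
n = z²·p(1−p)/E² = 1.960² × 0.2500 / 0.051² = 3.8416 × 0.2500 / 0.002601 ≈ 369.24.
Rounding up gives n = 370.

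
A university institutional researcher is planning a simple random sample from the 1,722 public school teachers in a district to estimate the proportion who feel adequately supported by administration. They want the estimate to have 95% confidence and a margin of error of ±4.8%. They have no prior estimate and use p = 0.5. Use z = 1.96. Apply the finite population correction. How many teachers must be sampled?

Unadjusted: n₀ = 1.96² × 0.50 × 0.50 / 0.048² ≈ 416.84, so n₀ = 417.
Finite population correction with N = 1,722: n = n₀ / (1 + (n₀−1)/N) = 417 / (1 + 416/1722) = 417 / 1.2416 ≈ 335.86.
Rounding up, n = 336.

336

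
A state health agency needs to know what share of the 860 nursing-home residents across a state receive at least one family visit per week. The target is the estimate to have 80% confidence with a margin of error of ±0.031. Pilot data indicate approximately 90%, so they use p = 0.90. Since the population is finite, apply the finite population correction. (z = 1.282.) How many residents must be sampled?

131

Unadjusted: n₀ = 1.282² × 0.90 × 0.10 / 0.031² ≈ 153.92, so n₀ = 154.
Finite population correction with N = 860: n = n₀ / (1 + (n₀−1)/N) = 154 / (1 + 153/860) = 154 / 1.1779 ≈ 130.74.
Rounding up, n = 131.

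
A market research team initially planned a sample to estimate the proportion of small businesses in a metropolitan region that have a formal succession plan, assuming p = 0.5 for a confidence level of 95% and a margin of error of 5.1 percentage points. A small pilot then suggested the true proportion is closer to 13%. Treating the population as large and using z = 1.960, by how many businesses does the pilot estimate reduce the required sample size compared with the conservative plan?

202

Conservative (p = 0.5): n = 1.960² × 0.25 / 0.051² ≈ 369.24 → 370.
Using p = 0.13: p(1−p) = 0.1131, so n = 1.960² × 0.1131 / 0.051² ≈ 167.05 → 168.
Reduction: 370 − 168 = 202.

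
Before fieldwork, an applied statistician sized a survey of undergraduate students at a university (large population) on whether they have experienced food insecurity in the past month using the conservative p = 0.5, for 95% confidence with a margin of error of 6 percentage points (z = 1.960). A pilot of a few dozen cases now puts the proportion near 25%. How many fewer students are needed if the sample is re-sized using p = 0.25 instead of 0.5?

Conservative (p = 0.5): n = 1.960² × 0.25 / 0.060² ≈ 266.78 → 267.
Using p = 0.25: p(1−p) = 0.1875, so n = 1.960² × 0.1875 / 0.060² ≈ 200.08 → 201.
Reduction: 267 − 201 = 66.

66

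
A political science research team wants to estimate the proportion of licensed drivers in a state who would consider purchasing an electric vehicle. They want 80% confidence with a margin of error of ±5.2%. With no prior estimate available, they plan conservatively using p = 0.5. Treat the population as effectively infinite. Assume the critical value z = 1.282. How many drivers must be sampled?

152

With p = 0.5, p(1−p) = 0.25.
n = z²·p(1−p)/E² = 1.282² × 0.2500 / 0.052² = 1.6435 × 0.2500 / 0.002704 ≈ 151.95.
Rounding up gives n = 152.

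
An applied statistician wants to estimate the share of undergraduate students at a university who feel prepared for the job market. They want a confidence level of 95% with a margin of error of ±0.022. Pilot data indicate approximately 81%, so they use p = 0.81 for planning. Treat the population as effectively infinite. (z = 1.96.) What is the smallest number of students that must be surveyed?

With p = 0.81, p(1−p) = 0.1539.
n = z²·p(1−p)/E² = 1.96² × 0.1539 / 0.022² = 3.8416 × 0.1539 / 0.000484 ≈ 1221.53.
Rounding up gives n = 1222.

1222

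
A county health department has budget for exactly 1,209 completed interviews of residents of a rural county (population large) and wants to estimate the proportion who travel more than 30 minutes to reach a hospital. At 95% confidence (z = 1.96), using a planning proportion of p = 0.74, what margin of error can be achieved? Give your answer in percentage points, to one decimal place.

SE(p̂) = √[p(1−p)/n] = √[0.1924/1209] = 0.01262.
E = z × SE = 1.96 × 0.01262 = 0.02473, or 2.5 percentage points.

2.5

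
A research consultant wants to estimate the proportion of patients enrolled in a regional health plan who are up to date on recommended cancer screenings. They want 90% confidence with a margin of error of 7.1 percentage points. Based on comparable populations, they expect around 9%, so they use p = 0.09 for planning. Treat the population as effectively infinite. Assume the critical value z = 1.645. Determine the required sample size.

With p = 0.09, p(1−p) = 0.0819.
n = z²·p(1−p)/E² = 1.645² × 0.0819 / 0.071² = 2.7060 × 0.0819 / 0.005041 ≈ 43.96.
Rounding up gives n = 44.

44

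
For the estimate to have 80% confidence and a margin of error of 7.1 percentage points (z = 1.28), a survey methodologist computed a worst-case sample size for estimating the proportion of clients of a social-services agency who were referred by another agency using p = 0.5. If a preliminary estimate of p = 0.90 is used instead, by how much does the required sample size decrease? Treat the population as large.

Conservative (p = 0.5): n = 1.28² × 0.25 / 0.071² ≈ 81.25 → 82.
Using p = 0.90: p(1−p) = 0.0900, so n = 1.28² × 0.0900 / 0.071² ≈ 29.25 → 30.
Reduction: 82 − 30 = 52.

52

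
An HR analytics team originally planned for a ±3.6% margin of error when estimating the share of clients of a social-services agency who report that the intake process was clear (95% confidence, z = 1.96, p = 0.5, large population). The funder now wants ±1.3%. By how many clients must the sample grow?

At ±3.6%: n = 1.96² × 0.2500 / 0.036² ≈ 741.05 → 742.
At ±1.3%: n = 1.96² × 0.2500 / 0.013² ≈ 5682.84 → 5683.
Additional respondents: 5683 − 742 = 4941.

4941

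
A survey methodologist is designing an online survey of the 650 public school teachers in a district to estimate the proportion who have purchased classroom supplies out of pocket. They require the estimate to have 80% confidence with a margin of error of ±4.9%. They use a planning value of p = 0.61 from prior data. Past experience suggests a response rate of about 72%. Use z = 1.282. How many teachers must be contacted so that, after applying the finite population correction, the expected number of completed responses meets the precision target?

Completed interviews needed (unadjusted): n₀ = 1.282² × 0.2379 / 0.049² ≈ 162.85 → 163.
FPC for N = 650: n = 163 / (1 + 162/650) = 163 / 1.2492 ≈ 130.48 → 131.
At a 72% response rate, contacts needed = 131 / 0.72 ≈ 181.94 → 182.

182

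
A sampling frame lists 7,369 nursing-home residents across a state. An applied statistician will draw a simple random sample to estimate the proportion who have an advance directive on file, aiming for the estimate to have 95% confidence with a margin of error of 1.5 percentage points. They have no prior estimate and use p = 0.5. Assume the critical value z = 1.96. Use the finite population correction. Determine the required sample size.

2704

Unadjusted: n₀ = 1.96² × 0.50 × 0.50 / 0.015² ≈ 4268.44, so n₀ = 4269.
Finite population correction with N = 7,369: n = n₀ / (1 + (n₀−1)/N) = 4269 / (1 + 4268/7369) = 4269 / 1.5792 ≈ 2703.30.
Rounding up, n = 2704.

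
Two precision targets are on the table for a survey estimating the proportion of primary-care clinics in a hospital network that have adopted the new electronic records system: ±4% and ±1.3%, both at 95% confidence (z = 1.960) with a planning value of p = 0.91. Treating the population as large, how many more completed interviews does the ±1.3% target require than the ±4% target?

1665

At ±4%: n = 1.960² × 0.0819 / 0.040² ≈ 196.64 → 197.
At ±1.3%: n = 1.960² × 0.0819 / 0.013² ≈ 1861.70 → 1862.
Additional respondents: 1862 − 197 = 1665.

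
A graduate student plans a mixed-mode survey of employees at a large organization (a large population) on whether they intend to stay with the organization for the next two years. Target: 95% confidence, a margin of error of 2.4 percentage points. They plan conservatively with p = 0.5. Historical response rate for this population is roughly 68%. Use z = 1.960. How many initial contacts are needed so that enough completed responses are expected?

2453

Completed interviews needed: n₀ = 1.960² × 0.2500 / 0.024² ≈ 1667.36 → 1668.
At a 68% response rate, contacts needed = 1668 / 0.68 ≈ 2452.94 → 2453.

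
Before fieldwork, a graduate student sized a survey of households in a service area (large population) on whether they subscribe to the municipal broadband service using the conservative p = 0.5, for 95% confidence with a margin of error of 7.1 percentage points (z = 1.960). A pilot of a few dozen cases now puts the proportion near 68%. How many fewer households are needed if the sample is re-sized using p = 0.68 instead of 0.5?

Conservative (p = 0.5): n = 1.960² × 0.25 / 0.071² ≈ 190.52 → 191.
Using p = 0.68: p(1−p) = 0.2176, so n = 1.960² × 0.2176 / 0.071² ≈ 165.83 → 166.
Reduction: 191 − 166 = 25.

25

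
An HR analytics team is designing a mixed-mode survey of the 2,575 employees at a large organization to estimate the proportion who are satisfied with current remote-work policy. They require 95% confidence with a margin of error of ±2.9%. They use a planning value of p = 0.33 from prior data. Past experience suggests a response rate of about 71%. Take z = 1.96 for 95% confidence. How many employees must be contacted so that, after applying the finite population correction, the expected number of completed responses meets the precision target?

1023

Completed interviews needed (unadjusted): n₀ = 1.96² × 0.2211 / 0.029² ≈ 1009.96 → 1010.
FPC for N = 2,575: n = 1010 / (1 + 1009/2575) = 1010 / 1.3918 ≈ 725.66 → 726.
At a 71% response rate, contacts needed = 726 / 0.71 ≈ 1022.54 → 1023.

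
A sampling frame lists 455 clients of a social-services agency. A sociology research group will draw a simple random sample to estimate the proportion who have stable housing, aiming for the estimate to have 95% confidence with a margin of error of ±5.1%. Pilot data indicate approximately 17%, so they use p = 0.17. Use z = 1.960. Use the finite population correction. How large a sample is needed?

Unadjusted: n₀ = 1.960² × 0.17 × 0.83 / 0.051² ≈ 208.40, so n₀ = 209.
Finite population correction with N = 455: n = n₀ / (1 + (n₀−1)/N) = 209 / (1 + 208/455) = 209 / 1.4571 ≈ 143.43.
Rounding up, n = 144.

144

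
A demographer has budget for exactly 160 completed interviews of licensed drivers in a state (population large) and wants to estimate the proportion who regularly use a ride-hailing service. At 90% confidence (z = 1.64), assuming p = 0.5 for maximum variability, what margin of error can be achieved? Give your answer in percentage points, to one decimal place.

6.5

SE(p̂) = √[p(1−p)/n] = √[0.2500/160] = 0.03953.
E = z × SE = 1.64 × 0.03953 = 0.06483, or 6.5 percentage points.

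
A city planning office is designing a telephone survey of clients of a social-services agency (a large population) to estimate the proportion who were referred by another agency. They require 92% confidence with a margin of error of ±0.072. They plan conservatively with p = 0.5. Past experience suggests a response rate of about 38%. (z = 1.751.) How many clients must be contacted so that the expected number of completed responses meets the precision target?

Completed interviews needed: n₀ = 1.751² × 0.2500 / 0.072² ≈ 147.86 → 148.
At a 38% response rate, contacts needed = 148 / 0.38 ≈ 389.47 → 390.

390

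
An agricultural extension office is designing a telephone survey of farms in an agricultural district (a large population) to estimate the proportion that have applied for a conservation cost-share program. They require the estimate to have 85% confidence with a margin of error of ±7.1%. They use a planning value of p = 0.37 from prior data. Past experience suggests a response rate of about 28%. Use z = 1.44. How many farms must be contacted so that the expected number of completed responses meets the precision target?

Completed interviews needed: n₀ = 1.44² × 0.2331 / 0.071² ≈ 95.88 → 96.
At a 28% response rate, contacts needed = 96 / 0.28 ≈ 342.86 → 343.

343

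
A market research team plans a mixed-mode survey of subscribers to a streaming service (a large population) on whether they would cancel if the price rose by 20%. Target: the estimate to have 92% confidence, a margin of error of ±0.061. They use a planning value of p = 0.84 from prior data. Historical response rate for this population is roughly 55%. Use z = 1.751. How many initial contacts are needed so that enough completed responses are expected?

Completed interviews needed: n₀ = 1.751² × 0.1344 / 0.061² ≈ 110.74 → 111.
At a 55% response rate, contacts needed = 111 / 0.55 ≈ 201.82 → 202.

202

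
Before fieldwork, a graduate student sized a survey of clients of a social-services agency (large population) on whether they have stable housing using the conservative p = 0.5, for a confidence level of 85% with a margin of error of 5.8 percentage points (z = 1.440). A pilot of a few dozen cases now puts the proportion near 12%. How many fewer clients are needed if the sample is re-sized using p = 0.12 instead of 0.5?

89

Conservative (p = 0.5): n = 1.440² × 0.25 / 0.058² ≈ 154.10 → 155.
Using p = 0.12: p(1−p) = 0.1056, so n = 1.440² × 0.1056 / 0.058² ≈ 65.09 → 66.
Reduction: 155 − 66 = 89.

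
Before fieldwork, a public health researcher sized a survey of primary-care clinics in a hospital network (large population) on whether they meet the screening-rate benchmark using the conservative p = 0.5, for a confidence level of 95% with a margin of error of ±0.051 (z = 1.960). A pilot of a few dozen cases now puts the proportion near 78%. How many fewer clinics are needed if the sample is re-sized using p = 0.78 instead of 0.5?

116

Conservative (p = 0.5): n = 1.960² × 0.25 / 0.051² ≈ 369.24 → 370.
Using p = 0.78: p(1−p) = 0.1716, so n = 1.960² × 0.1716 / 0.051² ≈ 253.45 → 254.
Reduction: 370 − 254 = 116.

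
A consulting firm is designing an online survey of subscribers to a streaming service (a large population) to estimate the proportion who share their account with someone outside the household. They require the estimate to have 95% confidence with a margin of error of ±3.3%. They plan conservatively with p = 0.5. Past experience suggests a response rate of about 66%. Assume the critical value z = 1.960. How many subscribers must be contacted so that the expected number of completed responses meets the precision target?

Completed interviews needed: n₀ = 1.960² × 0.2500 / 0.033² ≈ 881.91 → 882.
At a 66% response rate, contacts needed = 882 / 0.66 ≈ 1336.36 → 1337.

1337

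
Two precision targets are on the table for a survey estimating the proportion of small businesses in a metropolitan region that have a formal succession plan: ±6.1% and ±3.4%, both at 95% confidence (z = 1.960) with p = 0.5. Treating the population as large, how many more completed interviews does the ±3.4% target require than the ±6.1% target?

At ±6.1%: n = 1.960² × 0.2500 / 0.061² ≈ 258.10 → 259.
At ±3.4%: n = 1.960² × 0.2500 / 0.034² ≈ 830.80 → 831.
Additional respondents: 831 − 259 = 572.

572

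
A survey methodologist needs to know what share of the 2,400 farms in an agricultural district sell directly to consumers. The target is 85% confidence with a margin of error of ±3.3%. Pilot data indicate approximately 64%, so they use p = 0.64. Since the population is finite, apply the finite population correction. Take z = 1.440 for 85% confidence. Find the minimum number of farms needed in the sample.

372

Unadjusted: n₀ = 1.440² × 0.64 × 0.36 / 0.033² ≈ 438.71, so n₀ = 439.
Finite population correction with N = 2,400: n = n₀ / (1 + (n₀−1)/N) = 439 / (1 + 438/2400) = 439 / 1.1825 ≈ 371.25.
Rounding up, n = 372.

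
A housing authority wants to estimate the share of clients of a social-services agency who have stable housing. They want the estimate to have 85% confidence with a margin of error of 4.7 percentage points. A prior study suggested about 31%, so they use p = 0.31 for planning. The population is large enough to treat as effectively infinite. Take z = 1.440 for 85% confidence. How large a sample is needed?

201

With p = 0.31, p(1−p) = 0.2139.
n = z²·p(1−p)/E² = 1.440² × 0.2139 / 0.047² = 2.0736 × 0.2139 / 0.002209 ≈ 200.79.
Rounding up gives n = 201.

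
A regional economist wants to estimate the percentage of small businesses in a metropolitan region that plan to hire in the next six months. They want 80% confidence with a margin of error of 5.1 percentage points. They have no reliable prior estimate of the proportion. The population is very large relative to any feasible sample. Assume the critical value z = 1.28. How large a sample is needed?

158

With no prior estimate, use p = 0.5, giving p(1−p) = 0.25.
n = z²·p(1−p)/E² = 1.28² × 0.2500 / 0.051² = 1.6384 × 0.2500 / 0.002601 ≈ 157.48.
Rounding up gives n = 158.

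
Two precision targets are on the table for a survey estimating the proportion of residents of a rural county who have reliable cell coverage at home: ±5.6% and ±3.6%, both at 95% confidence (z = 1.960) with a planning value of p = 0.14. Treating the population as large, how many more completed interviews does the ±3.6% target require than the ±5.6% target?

209

At ±5.6%: n = 1.960² × 0.1204 / 0.056² ≈ 147.49 → 148.
At ±3.6%: n = 1.960² × 0.1204 / 0.036² ≈ 356.89 → 357.
Additional respondents: 357 − 148 = 209.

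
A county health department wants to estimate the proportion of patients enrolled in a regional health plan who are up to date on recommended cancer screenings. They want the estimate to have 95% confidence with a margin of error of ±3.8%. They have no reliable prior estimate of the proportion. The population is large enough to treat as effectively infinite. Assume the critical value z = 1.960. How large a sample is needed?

666

With no prior estimate, use p = 0.5, giving p(1−p) = 0.25.
n = z²·p(1−p)/E² = 1.960² × 0.2500 / 0.038² = 3.8416 × 0.2500 / 0.001444 ≈ 665.10.
Rounding up gives n = 666.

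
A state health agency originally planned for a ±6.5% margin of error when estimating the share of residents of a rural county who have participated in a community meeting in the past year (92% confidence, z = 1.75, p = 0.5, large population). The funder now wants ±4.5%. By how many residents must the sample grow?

At ±6.5%: n = 1.75² × 0.2500 / 0.065² ≈ 181.21 → 182.
At ±4.5%: n = 1.75² × 0.2500 / 0.045² ≈ 378.09 → 379.
Additional respondents: 379 − 182 = 197.

197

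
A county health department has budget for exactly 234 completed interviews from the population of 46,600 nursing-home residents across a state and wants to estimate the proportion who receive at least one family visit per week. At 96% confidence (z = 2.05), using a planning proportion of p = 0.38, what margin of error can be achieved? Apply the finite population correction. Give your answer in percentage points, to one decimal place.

6.5

Finite-population factor: (N−n)/(N−1) = (46600−234)/(46600−1) = 0.9950.
SE(p̂) = √[p(1−p)/n · (N−n)/(N−1)] = √[0.2356/234 × 0.9950] = 0.03165.
E = z × SE = 2.05 × 0.03165 = 0.06489 ≈ 6.5 percentage points.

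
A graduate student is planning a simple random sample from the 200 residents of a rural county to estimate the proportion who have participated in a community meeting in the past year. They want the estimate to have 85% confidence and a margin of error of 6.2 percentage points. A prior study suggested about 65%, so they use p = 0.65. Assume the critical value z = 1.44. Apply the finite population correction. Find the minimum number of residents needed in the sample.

77

Unadjusted: n₀ = 1.44² × 0.65 × 0.35 / 0.062² ≈ 122.72, so n₀ = 123.
Finite population correction with N = 200: n = n₀ / (1 + (n₀−1)/N) = 123 / (1 + 122/200) = 123 / 1.6100 ≈ 76.40.
Rounding up, n = 77.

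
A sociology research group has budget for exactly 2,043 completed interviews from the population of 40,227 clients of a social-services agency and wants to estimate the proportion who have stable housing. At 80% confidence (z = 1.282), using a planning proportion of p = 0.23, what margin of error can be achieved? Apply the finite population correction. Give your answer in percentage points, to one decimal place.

1.2

Finite-population factor: (N−n)/(N−1) = (40227−2043)/(40227−1) = 0.9492.
SE(p̂) = √[p(1−p)/n · (N−n)/(N−1)] = √[0.1771/2043 × 0.9492] = 0.00907.
E = z × SE = 1.282 × 0.00907 = 0.01163 ≈ 1.2 percentage points.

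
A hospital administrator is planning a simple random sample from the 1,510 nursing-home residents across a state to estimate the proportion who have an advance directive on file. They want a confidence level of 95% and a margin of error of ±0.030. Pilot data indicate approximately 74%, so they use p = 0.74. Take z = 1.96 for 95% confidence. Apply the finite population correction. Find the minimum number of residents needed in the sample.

533

Unadjusted: n₀ = 1.96² × 0.74 × 0.26 / 0.030² ≈ 821.25, so n₀ = 822.
Finite population correction with N = 1,510: n = n₀ / (1 + (n₀−1)/N) = 822 / (1 + 821/1510) = 822 / 1.5437 ≈ 532.48.
Rounding up, n = 533.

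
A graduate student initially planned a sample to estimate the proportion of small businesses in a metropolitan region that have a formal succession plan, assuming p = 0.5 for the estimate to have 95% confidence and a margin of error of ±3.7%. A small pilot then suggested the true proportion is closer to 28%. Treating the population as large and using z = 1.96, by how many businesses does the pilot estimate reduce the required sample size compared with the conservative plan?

136

Conservative (p = 0.5): n = 1.96² × 0.25 / 0.037² ≈ 701.53 → 702.
Using p = 0.28: p(1−p) = 0.2016, so n = 1.96² × 0.2016 / 0.037² ≈ 565.72 → 566.
Reduction: 702 − 566 = 136.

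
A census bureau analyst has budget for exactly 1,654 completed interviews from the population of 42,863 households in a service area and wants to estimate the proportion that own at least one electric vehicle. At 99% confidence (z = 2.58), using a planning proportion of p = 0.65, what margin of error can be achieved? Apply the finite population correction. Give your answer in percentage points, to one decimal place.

Finite-population factor: (N−n)/(N−1) = (42863−1654)/(42863−1) = 0.9614.
SE(p̂) = √[p(1−p)/n · (N−n)/(N−1)] = √[0.2275/1654 × 0.9614] = 0.01150.
E = z × SE = 2.58 × 0.01150 = 0.02967 ≈ 3.0 percentage points.

3.0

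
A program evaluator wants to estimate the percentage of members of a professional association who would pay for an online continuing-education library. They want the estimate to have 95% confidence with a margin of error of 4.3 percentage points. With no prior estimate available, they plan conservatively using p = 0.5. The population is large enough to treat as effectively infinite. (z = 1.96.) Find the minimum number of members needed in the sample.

With p = 0.5, p(1−p) = 0.25.
n = z²·p(1−p)/E² = 1.96² × 0.2500 / 0.043² = 3.8416 × 0.2500 / 0.001849 ≈ 519.42.
Rounding up gives n = 520.

520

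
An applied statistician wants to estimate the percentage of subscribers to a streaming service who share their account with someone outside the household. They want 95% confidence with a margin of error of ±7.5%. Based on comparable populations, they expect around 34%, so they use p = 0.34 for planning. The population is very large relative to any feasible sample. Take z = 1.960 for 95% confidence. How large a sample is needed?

154

With p = 0.34, p(1−p) = 0.2244.
n = z²·p(1−p)/E² = 1.960² × 0.2244 / 0.075² = 3.8416 × 0.2244 / 0.005625 ≈ 153.25.
Rounding up gives n = 154.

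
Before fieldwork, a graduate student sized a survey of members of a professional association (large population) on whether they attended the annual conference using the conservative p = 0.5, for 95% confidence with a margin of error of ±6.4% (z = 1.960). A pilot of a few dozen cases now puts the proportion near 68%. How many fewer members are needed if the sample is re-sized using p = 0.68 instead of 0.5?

30

Conservative (p = 0.5): n = 1.960² × 0.25 / 0.064² ≈ 234.47 → 235.
Using p = 0.68: p(1−p) = 0.2176, so n = 1.960² × 0.2176 / 0.064² ≈ 204.08 → 205.
Reduction: 235 − 205 = 30.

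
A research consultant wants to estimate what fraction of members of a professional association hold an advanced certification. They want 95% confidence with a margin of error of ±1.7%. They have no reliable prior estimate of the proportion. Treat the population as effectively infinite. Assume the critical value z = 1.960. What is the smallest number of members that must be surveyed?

With no prior estimate, use p = 0.5, giving p(1−p) = 0.25.
n = z²·p(1−p)/E² = 1.960² × 0.2500 / 0.017² = 3.8416 × 0.2500 / 0.000289 ≈ 3323.18.
Rounding up gives n = 3324.

3324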